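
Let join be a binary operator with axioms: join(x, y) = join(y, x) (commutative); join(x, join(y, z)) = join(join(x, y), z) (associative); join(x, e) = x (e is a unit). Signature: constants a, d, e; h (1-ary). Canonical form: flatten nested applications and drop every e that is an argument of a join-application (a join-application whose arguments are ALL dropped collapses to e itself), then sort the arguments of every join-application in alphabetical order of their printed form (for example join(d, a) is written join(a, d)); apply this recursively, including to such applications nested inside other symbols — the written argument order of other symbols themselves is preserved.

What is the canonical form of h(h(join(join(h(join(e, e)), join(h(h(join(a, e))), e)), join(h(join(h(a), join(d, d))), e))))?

Focus inside:  join(join(h(join(e, e)), join(h(h(join(a, e))), e)), join(h(join(h(a), join(d, d))), e))
Un-nest:  join(h(join(e, e)), h(h(join(a, e))), e, h(join(h(a), join(d, d))), e)
Canonicalize subterm:  h(join(e, e))  →  h(e)
Canonicalize subterm:  h(h(join(a, e)))  →  h(h(a))
Inside:  h(join(h(a), join(d, d)))  →  h(join(d, d, h(a)))
Unit:  drop e (×2)
Order the arguments:  join(h(e), h(h(a)), h(join(d, d, h(a))))
Reassemble:  h(h(join(h(e), h(h(a)), h(join(d, d, h(a))))))

Answer: h(h(join(h(e), h(h(a)), h(join(d, d, h(a))))))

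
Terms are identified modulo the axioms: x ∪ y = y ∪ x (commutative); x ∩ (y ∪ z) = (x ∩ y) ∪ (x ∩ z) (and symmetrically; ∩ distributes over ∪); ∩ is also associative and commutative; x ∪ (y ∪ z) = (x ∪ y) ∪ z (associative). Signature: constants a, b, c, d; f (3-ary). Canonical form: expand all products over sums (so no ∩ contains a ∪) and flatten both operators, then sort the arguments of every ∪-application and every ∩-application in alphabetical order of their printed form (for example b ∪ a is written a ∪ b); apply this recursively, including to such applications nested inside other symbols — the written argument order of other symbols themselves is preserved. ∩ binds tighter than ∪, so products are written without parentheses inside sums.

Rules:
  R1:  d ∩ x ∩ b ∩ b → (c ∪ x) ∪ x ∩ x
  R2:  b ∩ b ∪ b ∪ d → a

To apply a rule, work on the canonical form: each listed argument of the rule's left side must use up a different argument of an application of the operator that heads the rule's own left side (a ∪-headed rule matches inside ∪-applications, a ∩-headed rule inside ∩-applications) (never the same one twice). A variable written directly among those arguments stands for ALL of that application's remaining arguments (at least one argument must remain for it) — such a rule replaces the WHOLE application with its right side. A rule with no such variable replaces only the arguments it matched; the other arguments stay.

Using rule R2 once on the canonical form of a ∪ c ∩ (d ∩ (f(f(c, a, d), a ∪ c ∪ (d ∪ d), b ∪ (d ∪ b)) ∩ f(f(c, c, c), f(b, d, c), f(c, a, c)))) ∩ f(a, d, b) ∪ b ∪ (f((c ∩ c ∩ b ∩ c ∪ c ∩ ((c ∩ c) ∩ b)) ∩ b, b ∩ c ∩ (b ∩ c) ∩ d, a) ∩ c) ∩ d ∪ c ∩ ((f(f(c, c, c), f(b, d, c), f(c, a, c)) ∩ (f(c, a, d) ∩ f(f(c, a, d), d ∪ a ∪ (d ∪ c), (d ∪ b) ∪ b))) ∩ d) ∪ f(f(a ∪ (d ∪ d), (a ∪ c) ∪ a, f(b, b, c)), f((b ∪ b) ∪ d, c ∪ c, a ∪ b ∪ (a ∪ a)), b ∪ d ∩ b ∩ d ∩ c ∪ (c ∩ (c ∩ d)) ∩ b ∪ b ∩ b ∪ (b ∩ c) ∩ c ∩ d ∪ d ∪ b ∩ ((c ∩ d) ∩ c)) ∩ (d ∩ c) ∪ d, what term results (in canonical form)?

Answer: a ∪ b ∪ c ∩ d ∩ f(a, d, b) ∩ f(f(c, a, d), a ∪ c ∪ d ∪ d, b ∪ b ∪ d) ∩ f(f(c, c, c), f(b, d, c), f(c, a, c)) ∪ c ∩ d ∩ f(b ∩ b ∩ c ∩ c ∩ c ∪ b ∩ b ∩ c ∩ c ∩ c, b ∩ b ∩ c ∩ c ∩ d, a) ∪ c ∩ d ∩ f(c, a, d) ∩ f(f(c, a, d), a ∪ c ∪ d ∪ d, b ∪ b ∪ d) ∩ f(f(c, c, c), f(b, d, c), f(c, a, c)) ∪ c ∩ d ∩ f(f(a ∪ d ∪ d, a ∪ a ∪ c, f(b, b, c)), f(b ∪ b ∪ d, c ∪ c, a ∪ a ∪ a ∪ b), a ∪ b ∩ c ∩ c ∩ d ∪ b ∩ c ∩ c ∩ d ∪ b ∩ c ∩ c ∩ d ∪ b ∩ c ∩ d ∩ d) ∪ d

Derivation:
Canonical form:  a ∪ b ∪ c ∩ d ∩ f(a, d, b) ∩ f(f(c, a, d), a ∪ c ∪ d ∪ d, b ∪ b ∪ d) ∩ f(f(c, c, c), f(b, d, c), f(c, a, c)) ∪ c ∩ d ∩ f(b ∩ b ∩ c ∩ c ∩ c ∪ b ∩ b ∩ c ∩ c ∩ c, b ∩ b ∩ c ∩ c ∩ d, a) ∪ c ∩ d ∩ f(c, a, d) ∩ f(f(c, a, d), a ∪ c ∪ d ∪ d, b ∪ b ∪ d) ∩ f(f(c, c, c), f(b, d, c), f(c, a, c)) ∪ c ∩ d ∩ f(f(a ∪ d ∪ d, a ∪ a ∪ c, f(b, b, c)), f(b ∪ b ∪ d, c ∪ c, a ∪ a ∪ a ∪ b), b ∪ b ∩ b ∪ b ∩ c ∩ c ∩ d ∪ b ∩ c ∩ c ∩ d ∪ b ∩ c ∩ c ∩ d ∪ b ∩ c ∩ d ∩ d ∪ d) ∪ d
R2 matches:  uses b, b ∩ b, d
Giving:  a ∪ b ∪ c ∩ d ∩ f(a, d, b) ∩ f(f(c, a, d), a ∪ c ∪ d ∪ d, b ∪ b ∪ d) ∩ f(f(c, c, c), f(b, d, c), f(c, a, c)) ∪ c ∩ d ∩ f(b ∩ b ∩ c ∩ c ∩ c ∪ b ∩ b ∩ c ∩ c ∩ c, b ∩ b ∩ c ∩ c ∩ d, a) ∪ c ∩ d ∩ f(c, a, d) ∩ f(f(c, a, d), a ∪ c ∪ d ∪ d, b ∪ b ∪ d) ∩ f(f(c, c, c), f(b, d, c), f(c, a, c)) ∪ c ∩ d ∩ f(f(a ∪ d ∪ d, a ∪ a ∪ c, f(b, b, c)), f(b ∪ b ∪ d, c ∪ c, a ∪ a ∪ a ∪ b), a ∪ b ∩ c ∩ c ∩ d ∪ b ∩ c ∩ c ∩ d ∪ b ∩ c ∩ c ∩ d ∪ b ∩ c ∩ d ∩ d) ∪ d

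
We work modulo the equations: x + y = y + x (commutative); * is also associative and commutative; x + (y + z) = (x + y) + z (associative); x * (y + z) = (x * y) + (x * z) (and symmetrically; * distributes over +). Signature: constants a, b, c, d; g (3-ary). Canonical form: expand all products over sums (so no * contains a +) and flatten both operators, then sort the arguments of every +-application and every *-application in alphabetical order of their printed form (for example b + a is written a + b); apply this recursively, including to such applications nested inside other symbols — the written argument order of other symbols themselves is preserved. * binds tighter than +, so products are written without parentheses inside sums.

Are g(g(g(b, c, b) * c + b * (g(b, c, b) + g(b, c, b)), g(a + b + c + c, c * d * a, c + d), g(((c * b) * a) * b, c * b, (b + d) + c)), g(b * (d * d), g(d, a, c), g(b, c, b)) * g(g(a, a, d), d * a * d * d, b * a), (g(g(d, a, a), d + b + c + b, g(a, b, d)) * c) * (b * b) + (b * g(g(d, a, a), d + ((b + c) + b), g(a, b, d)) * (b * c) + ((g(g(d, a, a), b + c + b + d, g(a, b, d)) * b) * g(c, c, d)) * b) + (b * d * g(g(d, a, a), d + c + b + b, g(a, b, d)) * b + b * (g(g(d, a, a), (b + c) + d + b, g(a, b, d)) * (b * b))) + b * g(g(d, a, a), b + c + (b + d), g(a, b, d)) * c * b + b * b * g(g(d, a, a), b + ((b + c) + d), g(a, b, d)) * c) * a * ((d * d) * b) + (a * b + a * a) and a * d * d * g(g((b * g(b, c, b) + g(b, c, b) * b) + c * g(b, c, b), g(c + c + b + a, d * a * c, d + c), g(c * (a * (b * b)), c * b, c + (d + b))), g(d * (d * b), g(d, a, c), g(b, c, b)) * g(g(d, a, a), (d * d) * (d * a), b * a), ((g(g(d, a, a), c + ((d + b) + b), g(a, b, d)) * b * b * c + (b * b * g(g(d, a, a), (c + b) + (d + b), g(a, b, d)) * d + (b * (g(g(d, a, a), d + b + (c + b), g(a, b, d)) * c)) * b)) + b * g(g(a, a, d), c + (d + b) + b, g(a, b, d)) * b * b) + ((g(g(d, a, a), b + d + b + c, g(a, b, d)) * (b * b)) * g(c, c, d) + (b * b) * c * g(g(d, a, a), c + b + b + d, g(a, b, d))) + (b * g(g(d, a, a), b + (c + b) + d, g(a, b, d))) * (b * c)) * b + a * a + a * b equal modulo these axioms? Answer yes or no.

Answer: no — a * a + a * b + a * b * d * d * g(g(b * g(b, c, b) + b * g(b, c, b) + c * g(b, c, b), g(a + b + c + c, a * c * d, c + d), g(a * b * b * c, b * c, b + c + d)), g(b * d * d, g(d, a, c), g(b, c, b)) * g(g(a, a, d), a * d * d * d, a * b), b * b * b * g(g(d, a, a), b + b + c + d, g(a, b, d)) + b * b * c * g(g(d, a, a), b + b + c + d, g(a, b, d)) + b * b * c * g(g(d, a, a), b + b + c + d, g(a, b, d)) + b * b * c * g(g(d, a, a), b + b + c + d, g(a, b, d)) + b * b * c * g(g(d, a, a), b + b + c + d, g(a, b, d)) + b * b * d * g(g(d, a, a), b + b + c + d, g(a, b, d)) + b * b * g(c, c, d) * g(g(d, a, a), b + b + c + d, g(a, b, d))) vs a * a + a * b + a * b * d * d * g(g(b * g(b, c, b) + b * g(b, c, b) + c * g(b, c, b), g(a + b + c + c, a * c * d, c + d), g(a * b * b * c, b * c, b + c + d)), g(b * d * d, g(d, a, c), g(b, c, b)) * g(g(d, a, a), a * d * d * d, a * b), b * b * b * g(g(a, a, d), b + b + c + d, g(a, b, d)) + b * b * c * g(g(d, a, a), b + b + c + d, g(a, b, d)) + b * b * c * g(g(d, a, a), b + b + c + d, g(a, b, d)) + b * b * c * g(g(d, a, a), b + b + c + d, g(a, b, d)) + b * b * c * g(g(d, a, a), b + b + c + d, g(a, b, d)) + b * b * d * g(g(d, a, a), b + b + c + d, g(a, b, d)) + b * b * g(c, c, d) * g(g(d, a, a), b + b + c + d, g(a, b, d)))

Derivation:
Left:  g(g(g(b, c, b) * c + b * (g(b, c, b) + g(b, c, b)), g(a + b + c + c, c * d * a, c + d), g(((c * b) * a) * b, c * b, (b + d) + c)), g(b * (d * d), g(d, a, c), g(b, c, b)) * g(g(a, a, d), d * a * d * d, b * a), (g(g(d, a, a), d + b + c + b, g(a, b, d)) * c) * (b * b) + (b * g(g(d, a, a), d + ((b + c) + b), g(a, b, d)) * (b * c) + ((g(g(d, a, a), b + c + b + d, g(a, b, d)) * b) * g(c, c, d)) * b) + (b * d * g(g(d, a, a), d + c + b + b, g(a, b, d)) * b + b * (g(g(d, a, a), (b + c) + d + b, g(a, b, d)) * (b * b))) + b * g(g(d, a, a), b + c + (b + d), g(a, b, d)) * c * b + b * b * g(g(d, a, a), b + ((b + c) + d), g(a, b, d)) * c) * a * ((d * d) * b) + (a * b + a * a)
  Expand:  a * b * d * d * g(g(b * g(b, c, b) + b * g(b, c, b) + c * g(b, c, b), g(a + b + c + c, a * c * d, c + d), g(a * b * b * c, b * c, b + c + d)), g(b * d * d, g(d, a, c), g(b, c, b)) * g(g(a, a, d), a * d * d * d, a * b), b * b * b * g(g(d, a, a), b + b + c + d, g(a, b, d)) + b * b * c * g(g(d, a, a), b + b + c + d, g(a, b, d)) + b * b * c * g(g(d, a, a), b + b + c + d, g(a, b, d)) + b * b * c * g(g(d, a, a), b + b + c + d, g(a, b, d)) + b * b * c * g(g(d, a, a), b + b + c + d, g(a, b, d)) + b * b * d * g(g(d, a, a), b + b + c + d, g(a, b, d)) + b * b * g(c, c, d) * g(g(d, a, a), b + b + c + d, g(a, b, d))) + a * b + a * a
  Order the arguments:  a * a + a * b + a * b * d * d * g(g(b * g(b, c, b) + b * g(b, c, b) + c * g(b, c, b), g(a + b + c + c, a * c * d, c + d), g(a * b * b * c, b * c, b + c + d)), g(b * d * d, g(d, a, c), g(b, c, b)) * g(g(a, a, d), a * d * d * d, a * b), b * b * b * g(g(d, a, a), b + b + c + d, g(a, b, d)) + b * b * c * g(g(d, a, a), b + b + c + d, g(a, b, d)) + b * b * c * g(g(d, a, a), b + b + c + d, g(a, b, d)) + b * b * c * g(g(d, a, a), b + b + c + d, g(a, b, d)) + b * b * c * g(g(d, a, a), b + b + c + d, g(a, b, d)) + b * b * d * g(g(d, a, a), b + b + c + d, g(a, b, d)) + b * b * g(c, c, d) * g(g(d, a, a), b + b + c + d, g(a, b, d)))
Right:  a * d * d * g(g((b * g(b, c, b) + g(b, c, b) * b) + c * g(b, c, b), g(c + c + b + a, d * a * c, d + c), g(c * (a * (b * b)), c * b, c + (d + b))), g(d * (d * b), g(d, a, c), g(b, c, b)) * g(g(d, a, a), (d * d) * (d * a), b * a), ((g(g(d, a, a), c + ((d + b) + b), g(a, b, d)) * b * b * c + (b * b * g(g(d, a, a), (c + b) + (d + b), g(a, b, d)) * d + (b * (g(g(d, a, a), d + b + (c + b), g(a, b, d)) * c)) * b)) + b * g(g(a, a, d), c + (d + b) + b, g(a, b, d)) * b * b) + ((g(g(d, a, a), b + d + b + c, g(a, b, d)) * (b * b)) * g(c, c, d) + (b * b) * c * g(g(d, a, a), c + b + b + d, g(a, b, d))) + (b * g(g(d, a, a), b + (c + b) + d, g(a, b, d))) * (b * c)) * b + a * a + a * b
  Merge nested applications:  a * b * d * d * g(g(b * g(b, c, b) + b * g(b, c, b) + c * g(b, c, b), g(a + b + c + c, a * c * d, c + d), g(a * b * b * c, b * c, b + c + d)), g(b * d * d, g(d, a, c), g(b, c, b)) * g(g(d, a, a), a * d * d * d, a * b), b * b * b * g(g(a, a, d), b + b + c + d, g(a, b, d)) + b * b * c * g(g(d, a, a), b + b + c + d, g(a, b, d)) + b * b * c * g(g(d, a, a), b + b + c + d, g(a, b, d)) + b * b * c * g(g(d, a, a), b + b + c + d, g(a, b, d)) + b * b * c * g(g(d, a, a), b + b + c + d, g(a, b, d)) + b * b * d * g(g(d, a, a), b + b + c + d, g(a, b, d)) + b * b * g(c, c, d) * g(g(d, a, a), b + b + c + d, g(a, b, d))) + a * a + a * b
  Order the arguments:  a * a + a * b + a * b * d * d * g(g(b * g(b, c, b) + b * g(b, c, b) + c * g(b, c, b), g(a + b + c + c, a * c * d, c + d), g(a * b * b * c, b * c, b + c + d)), g(b * d * d, g(d, a, c), g(b, c, b)) * g(g(d, a, a), a * d * d * d, a * b), b * b * b * g(g(a, a, d), b + b + c + d, g(a, b, d)) + b * b * c * g(g(d, a, a), b + b + c + d, g(a, b, d)) + b * b * c * g(g(d, a, a), b + b + c + d, g(a, b, d)) + b * b * c * g(g(d, a, a), b + b + c + d, g(a, b, d)) + b * b * c * g(g(d, a, a), b + b + c + d, g(a, b, d)) + b * b * d * g(g(d, a, a), b + b + c + d, g(a, b, d)) + b * b * g(c, c, d) * g(g(d, a, a), b + b + c + d, g(a, b, d)))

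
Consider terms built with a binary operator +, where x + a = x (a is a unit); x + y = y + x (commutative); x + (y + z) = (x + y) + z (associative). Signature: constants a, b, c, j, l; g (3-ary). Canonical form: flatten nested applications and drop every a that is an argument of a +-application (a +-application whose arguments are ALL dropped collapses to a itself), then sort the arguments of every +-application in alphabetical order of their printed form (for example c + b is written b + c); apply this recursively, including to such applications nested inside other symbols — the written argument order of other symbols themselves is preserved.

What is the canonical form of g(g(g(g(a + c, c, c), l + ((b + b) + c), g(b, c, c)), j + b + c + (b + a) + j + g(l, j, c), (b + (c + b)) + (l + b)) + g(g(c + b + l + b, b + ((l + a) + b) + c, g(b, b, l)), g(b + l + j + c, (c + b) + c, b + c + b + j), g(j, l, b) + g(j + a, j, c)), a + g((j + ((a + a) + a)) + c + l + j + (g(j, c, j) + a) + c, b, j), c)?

Answer: g(g(g(b + b + c + l, b + b + c + l, g(b, b, l)), g(b + c + j + l, b + c + c, b + b + c + j), g(j, j, c) + g(j, l, b)) + g(g(g(c, c, c), b + b + c + l, g(b, c, c)), b + b + c + g(l, j, c) + j + j, b + b + b + c + l), g(c + c + g(j, c, j) + j + j + l, b, j), c)

Derivation:
Focus inside:  g(g(g(a + c, c, c), l + ((b + b) + c), g(b, c, c)), j + b + c + (b + a) + j + g(l, j, c), (b + (c + b)) + (l + b)) + g(g(c + b + l + b, b + ((l + a) + b) + c, g(b, b, l)), g(b + l + j + c, (c + b) + c, b + c + b + j), g(j, l, b) + g(j + a, j, c))
Canonicalize subterm:  g(g(g(a + c, c, c), l + ((b + b) + c), g(b, c, c)), j + b + c + (b + a) + j + g(l, j, c), (b + (c + b)) + (l + b))  →  g(g(g(c, c, c), b + b + c + l, g(b, c, c)), b + b + c + g(l, j, c) + j + j, b + b + b + c + l)
Canonicalize subterm:  g(g(c + b + l + b, b + ((l + a) + b) + c, g(b, b, l)), g(b + l + j + c, (c + b) + c, b + c + b + j), g(j, l, b) + g(j + a, j, c))  →  g(g(b + b + c + l, b + b + c + l, g(b, b, l)), g(b + c + j + l, b + c + c, b + b + c + j), g(j, j, c) + g(j, l, b))
Order the arguments:  g(g(b + b + c + l, b + b + c + l, g(b, b, l)), g(b + c + j + l, b + c + c, b + b + c + j), g(j, j, c) + g(j, l, b)) + g(g(g(c, c, c), b + b + c + l, g(b, c, c)), b + b + c + g(l, j, c) + j + j, b + b + b + c + l)
Put back:  g(g(g(b + b + c + l, b + b + c + l, g(b, b, l)), g(b + c + j + l, b + c + c, b + b + c + j), g(j, j, c) + g(j, l, b)) + g(g(g(c, c, c), b + b + c + l, g(b, c, c)), b + b + c + g(l, j, c) + j + j, b + b + b + c + l), g(c + c + g(j, c, j) + j + j + l, b, j), c)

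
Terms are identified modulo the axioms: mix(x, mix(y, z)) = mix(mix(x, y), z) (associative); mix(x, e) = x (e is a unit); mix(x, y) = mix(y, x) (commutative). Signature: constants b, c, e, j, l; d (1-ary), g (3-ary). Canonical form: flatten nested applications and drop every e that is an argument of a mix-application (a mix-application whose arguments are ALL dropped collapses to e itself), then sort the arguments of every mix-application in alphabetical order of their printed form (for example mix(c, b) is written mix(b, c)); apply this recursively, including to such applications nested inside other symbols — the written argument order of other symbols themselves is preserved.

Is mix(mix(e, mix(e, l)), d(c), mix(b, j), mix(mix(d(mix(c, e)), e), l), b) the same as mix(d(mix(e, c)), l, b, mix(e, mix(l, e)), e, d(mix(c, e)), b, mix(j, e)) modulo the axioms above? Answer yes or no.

Answer: yes — both canonical forms are mix(b, b, d(c), d(c), j, l, l)

Derivation:
Left:  mix(mix(e, mix(e, l)), d(c), mix(b, j), mix(mix(d(mix(c, e)), e), l), b)
  Un-nest:  mix(e, e, l, d(c), b, j, d(mix(c, e)), e, l, b)
  Canonicalize subterm:  d(mix(c, e))  →  d(c)
  Units out:  drop e (×3)
  Sort:  mix(b, b, d(c), d(c), j, l, l)
Right:  mix(d(mix(e, c)), l, b, mix(e, mix(l, e)), e, d(mix(c, e)), b, mix(j, e))
  Un-nest:  mix(d(mix(e, c)), l, b, e, l, e, e, d(mix(c, e)), b, j, e)
  Simplify inside:  d(mix(e, c))  →  d(c)
  Canonicalize subterm:  d(mix(c, e))  →  d(c)
  Units out:  drop e (×4)
  Sort arguments:  mix(b, b, d(c), d(c), j, l, l)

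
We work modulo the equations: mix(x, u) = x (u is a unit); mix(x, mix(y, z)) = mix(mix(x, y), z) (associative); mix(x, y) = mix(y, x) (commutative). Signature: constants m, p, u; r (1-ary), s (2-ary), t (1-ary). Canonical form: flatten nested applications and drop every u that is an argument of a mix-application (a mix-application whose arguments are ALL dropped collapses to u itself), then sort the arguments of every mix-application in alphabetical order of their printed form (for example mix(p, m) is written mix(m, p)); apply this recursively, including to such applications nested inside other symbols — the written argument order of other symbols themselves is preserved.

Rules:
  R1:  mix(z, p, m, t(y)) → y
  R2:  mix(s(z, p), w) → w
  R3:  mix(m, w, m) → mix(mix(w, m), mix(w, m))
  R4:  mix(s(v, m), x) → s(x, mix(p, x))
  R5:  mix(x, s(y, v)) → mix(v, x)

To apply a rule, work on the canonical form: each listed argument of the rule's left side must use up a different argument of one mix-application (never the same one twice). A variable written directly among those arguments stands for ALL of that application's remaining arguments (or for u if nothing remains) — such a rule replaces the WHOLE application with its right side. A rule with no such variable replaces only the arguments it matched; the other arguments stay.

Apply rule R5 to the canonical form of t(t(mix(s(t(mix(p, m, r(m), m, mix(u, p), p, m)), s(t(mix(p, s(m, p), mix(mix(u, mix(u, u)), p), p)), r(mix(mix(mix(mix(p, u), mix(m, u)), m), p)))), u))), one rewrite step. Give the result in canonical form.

Canonical form:  t(t(s(t(mix(m, m, m, p, p, p, r(m))), s(t(mix(p, p, p, s(m, p))), r(mix(m, m, p, p))))))
Apply R5:  consuming s(m, p);  v := p, x := mix(p, p, p), y := m
The extension variable absorbs all remaining arguments, so the whole application is rewritten.
Result:  t(t(s(t(mix(m, m, m, p, p, p, r(m))), s(t(mix(p, p, p, p)), r(mix(m, m, p, p))))))

Answer: t(t(s(t(mix(m, m, m, p, p, p, r(m))), s(t(mix(p, p, p, p)), r(mix(m, m, p, p))))))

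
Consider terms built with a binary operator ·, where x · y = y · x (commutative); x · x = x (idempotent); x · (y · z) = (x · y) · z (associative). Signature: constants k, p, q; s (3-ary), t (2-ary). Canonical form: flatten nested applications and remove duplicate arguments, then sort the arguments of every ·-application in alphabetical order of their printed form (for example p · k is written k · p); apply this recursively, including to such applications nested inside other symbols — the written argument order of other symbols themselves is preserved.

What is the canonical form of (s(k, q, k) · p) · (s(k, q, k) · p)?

Answer: p · s(k, q, k)

Derivation:
Un-nest:  s(k, q, k) · p · s(k, q, k) · p
Idempotence:  drop duplicate s(k, q, k), p
Order the arguments:  p · s(k, q, k)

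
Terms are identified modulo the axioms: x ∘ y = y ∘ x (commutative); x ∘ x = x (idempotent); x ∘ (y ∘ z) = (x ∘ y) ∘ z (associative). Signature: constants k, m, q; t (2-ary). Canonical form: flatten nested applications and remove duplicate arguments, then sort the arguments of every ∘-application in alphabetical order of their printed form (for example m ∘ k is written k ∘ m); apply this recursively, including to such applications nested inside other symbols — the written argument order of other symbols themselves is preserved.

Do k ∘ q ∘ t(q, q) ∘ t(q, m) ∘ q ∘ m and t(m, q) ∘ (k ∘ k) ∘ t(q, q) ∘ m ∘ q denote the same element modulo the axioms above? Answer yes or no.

Left:  k ∘ q ∘ t(q, q) ∘ t(q, m) ∘ q ∘ m
  Deduplicate:  drop duplicate q
  Order the arguments:  k ∘ m ∘ q ∘ t(q, m) ∘ t(q, q)
Right:  t(m, q) ∘ (k ∘ k) ∘ t(q, q) ∘ m ∘ q
  Un-nest:  t(m, q) ∘ k ∘ k ∘ t(q, q) ∘ m ∘ q
  Deduplicate:  drop duplicate k
  Order the arguments:  k ∘ m ∘ q ∘ t(m, q) ∘ t(q, q)

Answer: no — k ∘ m ∘ q ∘ t(q, m) ∘ t(q, q) vs k ∘ m ∘ q ∘ t(m, q) ∘ t(q, q)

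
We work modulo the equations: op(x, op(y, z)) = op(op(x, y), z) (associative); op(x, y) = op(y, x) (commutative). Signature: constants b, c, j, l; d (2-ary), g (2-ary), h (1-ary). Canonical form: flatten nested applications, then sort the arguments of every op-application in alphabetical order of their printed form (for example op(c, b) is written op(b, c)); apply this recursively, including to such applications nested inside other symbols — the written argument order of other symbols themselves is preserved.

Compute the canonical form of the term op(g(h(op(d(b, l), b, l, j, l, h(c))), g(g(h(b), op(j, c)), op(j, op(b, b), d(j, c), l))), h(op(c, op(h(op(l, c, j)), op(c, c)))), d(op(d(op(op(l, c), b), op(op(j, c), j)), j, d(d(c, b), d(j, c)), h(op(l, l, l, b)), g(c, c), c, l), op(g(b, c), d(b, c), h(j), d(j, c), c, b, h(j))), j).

Simplify inside:  g(h(op(d(b, l), b, l, j, l, h(c))), g(g(h(b), op(j, c)), op(j, op(b, b), d(j, c), l)))  →  g(h(op(b, d(b, l), h(c), j, l, l)), g(g(h(b), op(c, j)), op(b, b, d(j, c), j, l)))
Inside:  h(op(c, op(h(op(l, c, j)), op(c, c))))  →  h(op(c, c, c, h(op(c, j, l))))
Inside:  d(op(d(op(op(l, c), b), op(op(j, c), j)), j, d(d(c, b), d(j, c)), h(op(l, l, l, b)), g(c, c), c, l), op(g(b, c), d(b, c), h(j), d(j, c), c, b, h(j)))  →  d(op(c, d(d(c, b), d(j, c)), d(op(b, c, l), op(c, j, j)), g(c, c), h(op(b, l, l, l)), j, l), op(b, c, d(b, c), d(j, c), g(b, c), h(j), h(j)))
Sort arguments:  op(d(op(c, d(d(c, b), d(j, c)), d(op(b, c, l), op(c, j, j)), g(c, c), h(op(b, l, l, l)), j, l), op(b, c, d(b, c), d(j, c), g(b, c), h(j), h(j))), g(h(op(b, d(b, l), h(c), j, l, l)), g(g(h(b), op(c, j)), op(b, b, d(j, c), j, l))), h(op(c, c, c, h(op(c, j, l)))), j)

Answer: op(d(op(c, d(d(c, b), d(j, c)), d(op(b, c, l), op(c, j, j)), g(c, c), h(op(b, l, l, l)), j, l), op(b, c, d(b, c), d(j, c), g(b, c), h(j), h(j))), g(h(op(b, d(b, l), h(c), j, l, l)), g(g(h(b), op(c, j)), op(b, b, d(j, c), j, l))), h(op(c, c, c, h(op(c, j, l)))), j)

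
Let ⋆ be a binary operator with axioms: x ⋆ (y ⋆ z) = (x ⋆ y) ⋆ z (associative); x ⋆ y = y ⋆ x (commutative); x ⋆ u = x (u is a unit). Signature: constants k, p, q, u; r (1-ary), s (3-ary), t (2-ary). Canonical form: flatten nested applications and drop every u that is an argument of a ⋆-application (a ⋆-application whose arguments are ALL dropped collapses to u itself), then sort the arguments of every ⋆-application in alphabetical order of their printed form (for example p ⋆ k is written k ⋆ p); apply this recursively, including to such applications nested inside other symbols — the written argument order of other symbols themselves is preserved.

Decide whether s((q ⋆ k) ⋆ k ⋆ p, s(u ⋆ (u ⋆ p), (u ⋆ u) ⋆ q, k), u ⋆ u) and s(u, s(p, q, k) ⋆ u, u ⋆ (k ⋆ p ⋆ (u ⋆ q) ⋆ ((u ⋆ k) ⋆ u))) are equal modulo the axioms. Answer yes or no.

Left:  s((q ⋆ k) ⋆ k ⋆ p, s(u ⋆ (u ⋆ p), (u ⋆ u) ⋆ q, k), u ⋆ u)
  Work inside:  (q ⋆ k) ⋆ k ⋆ p
  Flatten:  q ⋆ k ⋆ k ⋆ p
  Sort:  k ⋆ k ⋆ p ⋆ q
  Put back:  s(k ⋆ k ⋆ p ⋆ q, s(p, q, k), u)
Right:  s(u, s(p, q, k) ⋆ u, u ⋆ (k ⋆ p ⋆ (u ⋆ q) ⋆ ((u ⋆ k) ⋆ u)))
  Descend into:  u ⋆ (k ⋆ p ⋆ (u ⋆ q) ⋆ ((u ⋆ k) ⋆ u))
  Merge nested applications:  u ⋆ k ⋆ p ⋆ u ⋆ q ⋆ u ⋆ k ⋆ u
  Units out:  drop u (×4)
  Sort arguments:  k ⋆ k ⋆ p ⋆ q
  Rebuild:  s(u, s(p, q, k), k ⋆ k ⋆ p ⋆ q)

Answer: no — s(k ⋆ k ⋆ p ⋆ q, s(p, q, k), u) vs s(u, s(p, q, k), k ⋆ k ⋆ p ⋆ q)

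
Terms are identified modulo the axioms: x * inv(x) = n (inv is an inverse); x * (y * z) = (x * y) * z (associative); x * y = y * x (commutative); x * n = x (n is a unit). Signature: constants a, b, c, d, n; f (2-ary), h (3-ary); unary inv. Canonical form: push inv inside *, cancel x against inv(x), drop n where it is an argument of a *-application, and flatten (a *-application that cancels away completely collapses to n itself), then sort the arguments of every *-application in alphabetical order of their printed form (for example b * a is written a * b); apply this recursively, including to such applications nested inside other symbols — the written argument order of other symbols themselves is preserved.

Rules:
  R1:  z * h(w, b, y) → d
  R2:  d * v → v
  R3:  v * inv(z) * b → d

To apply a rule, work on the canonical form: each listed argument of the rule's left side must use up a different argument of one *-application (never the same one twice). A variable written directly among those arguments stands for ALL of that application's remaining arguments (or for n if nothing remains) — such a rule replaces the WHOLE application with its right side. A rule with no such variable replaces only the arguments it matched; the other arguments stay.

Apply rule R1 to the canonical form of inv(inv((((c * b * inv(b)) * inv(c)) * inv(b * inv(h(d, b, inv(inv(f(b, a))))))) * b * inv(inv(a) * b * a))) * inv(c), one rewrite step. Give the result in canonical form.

Canonical form:  h(d, b, f(b, a)) * inv(b) * inv(c)
Apply R1:  consuming h(d, b, f(b, a));  w := d, y := f(b, a), z := inv(b) * inv(c)
Every leftover argument binds to the variable; the entire application is replaced.
New term:  d

Answer: d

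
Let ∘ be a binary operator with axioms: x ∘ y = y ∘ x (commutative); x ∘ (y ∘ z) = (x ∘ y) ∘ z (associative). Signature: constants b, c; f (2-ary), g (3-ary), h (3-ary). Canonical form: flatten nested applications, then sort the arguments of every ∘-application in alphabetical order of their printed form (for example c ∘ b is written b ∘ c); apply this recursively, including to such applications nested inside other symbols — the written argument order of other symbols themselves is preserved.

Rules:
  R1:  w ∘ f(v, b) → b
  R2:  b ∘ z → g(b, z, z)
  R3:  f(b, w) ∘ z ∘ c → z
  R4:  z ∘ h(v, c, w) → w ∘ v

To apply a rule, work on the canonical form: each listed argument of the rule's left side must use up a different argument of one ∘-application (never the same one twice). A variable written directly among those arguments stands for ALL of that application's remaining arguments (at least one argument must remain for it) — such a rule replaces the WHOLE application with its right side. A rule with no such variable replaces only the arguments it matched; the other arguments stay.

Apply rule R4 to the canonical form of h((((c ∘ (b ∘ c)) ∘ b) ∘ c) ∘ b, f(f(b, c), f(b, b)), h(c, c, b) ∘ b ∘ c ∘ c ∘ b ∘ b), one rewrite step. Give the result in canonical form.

Canonical form:  h(b ∘ b ∘ b ∘ c ∘ c ∘ c, f(f(b, c), f(b, b)), b ∘ b ∘ b ∘ c ∘ c ∘ h(c, c, b))
R4 matches:  uses h(c, c, b);  v := c, w := b, z := b ∘ b ∘ b ∘ c ∘ c
The extension variable absorbs all remaining arguments, so the whole application is rewritten.
Result:  h(b ∘ b ∘ b ∘ c ∘ c ∘ c, f(f(b, c), f(b, b)), b ∘ c)

Answer: h(b ∘ b ∘ b ∘ c ∘ c ∘ c, f(f(b, c), f(b, b)), b ∘ c)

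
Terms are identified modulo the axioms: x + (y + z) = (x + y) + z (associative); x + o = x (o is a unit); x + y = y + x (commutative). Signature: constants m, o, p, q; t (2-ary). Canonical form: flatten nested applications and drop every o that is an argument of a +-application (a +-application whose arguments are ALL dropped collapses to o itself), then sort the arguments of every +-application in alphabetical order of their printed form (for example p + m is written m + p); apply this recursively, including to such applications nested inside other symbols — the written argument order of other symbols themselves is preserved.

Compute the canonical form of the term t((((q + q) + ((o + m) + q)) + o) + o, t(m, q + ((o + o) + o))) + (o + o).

Flatten:  t((((q + q) + ((o + m) + q)) + o) + o, t(m, q + ((o + o) + o))) + o + o
Canonicalize subterm:  t((((q + q) + ((o + m) + q)) + o) + o, t(m, q + ((o + o) + o)))  →  t(m + q + q + q, t(m, q))
Unit:  drop o (×2)
Sort arguments:  t(m + q + q + q, t(m, q))

Answer: t(m + q + q + q, t(m, q))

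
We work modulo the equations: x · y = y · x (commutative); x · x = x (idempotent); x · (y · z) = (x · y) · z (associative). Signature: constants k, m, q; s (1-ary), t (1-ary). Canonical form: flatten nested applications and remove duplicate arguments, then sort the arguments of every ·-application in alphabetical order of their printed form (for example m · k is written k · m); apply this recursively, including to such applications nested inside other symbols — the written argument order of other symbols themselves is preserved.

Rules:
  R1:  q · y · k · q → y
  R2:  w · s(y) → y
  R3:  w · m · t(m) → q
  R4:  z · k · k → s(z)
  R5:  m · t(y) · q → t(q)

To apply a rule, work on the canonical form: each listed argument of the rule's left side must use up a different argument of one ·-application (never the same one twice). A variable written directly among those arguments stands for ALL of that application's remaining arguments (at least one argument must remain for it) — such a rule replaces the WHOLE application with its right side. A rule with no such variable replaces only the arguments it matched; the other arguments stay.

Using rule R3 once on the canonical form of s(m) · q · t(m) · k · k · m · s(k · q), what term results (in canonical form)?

Answer: q

Derivation:
Canonical form:  k · m · q · s(k · q) · s(m) · t(m)
Match R3:  consume m, t(m);  w := k · q · s(k · q) · s(m)
The variable takes the whole remainder — replace the entire application.
Giving:  q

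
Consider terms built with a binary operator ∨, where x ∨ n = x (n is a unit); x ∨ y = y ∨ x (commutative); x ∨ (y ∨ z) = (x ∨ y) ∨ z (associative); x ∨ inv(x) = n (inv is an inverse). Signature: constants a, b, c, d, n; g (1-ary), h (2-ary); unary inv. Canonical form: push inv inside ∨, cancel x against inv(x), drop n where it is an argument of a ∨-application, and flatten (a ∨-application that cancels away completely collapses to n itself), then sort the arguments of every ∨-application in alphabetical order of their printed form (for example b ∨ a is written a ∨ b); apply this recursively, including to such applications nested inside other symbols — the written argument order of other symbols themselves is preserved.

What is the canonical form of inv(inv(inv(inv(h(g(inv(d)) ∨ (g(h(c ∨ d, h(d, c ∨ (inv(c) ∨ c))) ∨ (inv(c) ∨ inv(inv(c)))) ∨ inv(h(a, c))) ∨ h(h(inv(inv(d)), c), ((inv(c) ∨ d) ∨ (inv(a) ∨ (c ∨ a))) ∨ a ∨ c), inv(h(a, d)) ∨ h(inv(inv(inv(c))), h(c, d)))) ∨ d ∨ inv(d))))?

Answer: h(g(h(c ∨ d, h(d, c))) ∨ g(inv(d)) ∨ h(h(d, c), a ∨ c ∨ d) ∨ inv(h(a, c)), h(inv(c), h(c, d)) ∨ inv(h(a, d)))

Derivation:
Push inv inside:  distribute inv over ∨ and collapse double inv
Inverses cancel:  d cancels
Collect:  h(g(h(c ∨ d, h(d, c))) ∨ g(inv(d)) ∨ h(h(d, c), a ∨ c ∨ d) ∨ inv(h(a, c)), h(inv(c), h(c, d)) ∨ inv(h(a, d)))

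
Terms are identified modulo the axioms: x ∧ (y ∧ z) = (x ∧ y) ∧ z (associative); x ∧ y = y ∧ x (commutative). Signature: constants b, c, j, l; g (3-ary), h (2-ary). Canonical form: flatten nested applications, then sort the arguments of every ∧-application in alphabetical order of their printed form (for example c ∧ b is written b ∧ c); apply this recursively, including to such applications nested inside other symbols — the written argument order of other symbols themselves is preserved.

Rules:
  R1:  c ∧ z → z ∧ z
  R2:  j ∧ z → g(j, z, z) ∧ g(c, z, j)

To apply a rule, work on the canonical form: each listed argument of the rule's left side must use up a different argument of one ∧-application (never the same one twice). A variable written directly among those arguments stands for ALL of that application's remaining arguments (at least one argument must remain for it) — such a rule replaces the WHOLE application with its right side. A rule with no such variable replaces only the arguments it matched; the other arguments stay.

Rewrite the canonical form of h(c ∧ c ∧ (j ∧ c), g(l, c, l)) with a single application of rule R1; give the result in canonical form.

Answer: h(c ∧ c ∧ c ∧ c ∧ j ∧ j, g(l, c, l))

Derivation:
Canonical form:  h(c ∧ c ∧ c ∧ j, g(l, c, l))
Match R1:  consume c;  z := c ∧ c ∧ j
The variable takes the whole remainder — replace the entire application.
New term:  h(c ∧ c ∧ c ∧ c ∧ j ∧ j, g(l, c, l))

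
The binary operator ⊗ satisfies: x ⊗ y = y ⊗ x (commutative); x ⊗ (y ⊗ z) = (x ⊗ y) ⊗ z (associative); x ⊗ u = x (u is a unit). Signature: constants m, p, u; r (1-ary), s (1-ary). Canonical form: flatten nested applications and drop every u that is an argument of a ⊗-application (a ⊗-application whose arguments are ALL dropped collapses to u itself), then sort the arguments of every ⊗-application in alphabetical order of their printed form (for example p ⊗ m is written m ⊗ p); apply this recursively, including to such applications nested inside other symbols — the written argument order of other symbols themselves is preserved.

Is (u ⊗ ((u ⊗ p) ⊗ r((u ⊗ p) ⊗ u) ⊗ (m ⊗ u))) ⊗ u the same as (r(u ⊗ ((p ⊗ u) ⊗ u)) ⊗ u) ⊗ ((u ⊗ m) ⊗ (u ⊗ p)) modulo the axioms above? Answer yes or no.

Left:  (u ⊗ ((u ⊗ p) ⊗ r((u ⊗ p) ⊗ u) ⊗ (m ⊗ u))) ⊗ u
  Merge nested applications:  u ⊗ u ⊗ p ⊗ r((u ⊗ p) ⊗ u) ⊗ m ⊗ u ⊗ u
  Simplify inside:  r((u ⊗ p) ⊗ u)  →  r(p)
  Drop the unit:  drop u (×4)
  Order the arguments:  m ⊗ p ⊗ r(p)
Right:  (r(u ⊗ ((p ⊗ u) ⊗ u)) ⊗ u) ⊗ ((u ⊗ m) ⊗ (u ⊗ p))
  Merge nested applications:  r(u ⊗ ((p ⊗ u) ⊗ u)) ⊗ u ⊗ u ⊗ m ⊗ u ⊗ p
  Canonicalize subterm:  r(u ⊗ ((p ⊗ u) ⊗ u))  →  r(p)
  Drop the unit:  drop u (×3)
  Sort:  m ⊗ p ⊗ r(p)

Answer: yes — both canonical forms are m ⊗ p ⊗ r(p)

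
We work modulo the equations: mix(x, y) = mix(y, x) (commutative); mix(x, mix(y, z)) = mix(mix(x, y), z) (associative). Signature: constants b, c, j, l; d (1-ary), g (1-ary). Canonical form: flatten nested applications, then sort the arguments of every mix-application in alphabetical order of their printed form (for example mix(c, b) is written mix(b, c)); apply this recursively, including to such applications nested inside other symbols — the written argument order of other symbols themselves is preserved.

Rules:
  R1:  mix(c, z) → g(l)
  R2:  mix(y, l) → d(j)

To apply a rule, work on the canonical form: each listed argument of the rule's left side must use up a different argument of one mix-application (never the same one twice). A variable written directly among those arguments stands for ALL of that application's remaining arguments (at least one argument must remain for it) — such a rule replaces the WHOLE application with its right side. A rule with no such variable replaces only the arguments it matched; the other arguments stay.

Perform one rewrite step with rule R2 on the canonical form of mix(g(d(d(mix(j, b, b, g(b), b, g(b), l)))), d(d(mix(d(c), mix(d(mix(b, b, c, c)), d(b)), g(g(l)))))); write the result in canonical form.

Canonical form:  mix(d(d(mix(d(b), d(c), d(mix(b, b, c, c)), g(g(l))))), g(d(d(mix(b, b, b, g(b), g(b), j, l)))))
Apply R2:  consuming l;  y := mix(b, b, b, g(b), g(b), j)
Every leftover argument binds to the variable; the entire application is replaced.
New term:  mix(d(d(mix(d(b), d(c), d(mix(b, b, c, c)), g(g(l))))), g(d(d(d(j)))))

Answer: mix(d(d(mix(d(b), d(c), d(mix(b, b, c, c)), g(g(l))))), g(d(d(d(j)))))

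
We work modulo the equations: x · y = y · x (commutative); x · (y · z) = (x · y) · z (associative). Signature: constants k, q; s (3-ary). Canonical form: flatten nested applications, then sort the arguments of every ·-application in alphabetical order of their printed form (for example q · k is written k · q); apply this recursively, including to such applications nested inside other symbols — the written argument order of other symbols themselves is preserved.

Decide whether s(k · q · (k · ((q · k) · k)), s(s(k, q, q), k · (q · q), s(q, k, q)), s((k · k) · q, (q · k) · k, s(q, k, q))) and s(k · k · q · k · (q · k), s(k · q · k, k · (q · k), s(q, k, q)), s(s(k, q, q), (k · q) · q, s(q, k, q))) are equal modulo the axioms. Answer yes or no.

Answer: no — s(k · k · k · k · q · q, s(s(k, q, q), k · q · q, s(q, k, q)), s(k · k · q, k · k · q, s(q, k, q))) vs s(k · k · k · k · q · q, s(k · k · q, k · k · q, s(q, k, q)), s(s(k, q, q), k · q · q, s(q, k, q)))

Derivation:
Left:  s(k · q · (k · ((q · k) · k)), s(s(k, q, q), k · (q · q), s(q, k, q)), s((k · k) · q, (q · k) · k, s(q, k, q)))
  Focus inside:  k · q · (k · ((q · k) · k))
  Flatten:  k · q · k · q · k · k
  Sort arguments:  k · k · k · k · q · q
  Put back:  s(k · k · k · k · q · q, s(s(k, q, q), k · q · q, s(q, k, q)), s(k · k · q, k · k · q, s(q, k, q)))
Right:  s(k · k · q · k · (q · k), s(k · q · k, k · (q · k), s(q, k, q)), s(s(k, q, q), (k · q) · q, s(q, k, q)))
  Focus inside:  k · k · q · k · (q · k)
  Merge nested applications:  k · k · q · k · q · k
  Sort arguments:  k · k · k · k · q · q
  Reassemble:  s(k · k · k · k · q · q, s(k · k · q, k · k · q, s(q, k, q)), s(s(k, q, q), k · q · q, s(q, k, q)))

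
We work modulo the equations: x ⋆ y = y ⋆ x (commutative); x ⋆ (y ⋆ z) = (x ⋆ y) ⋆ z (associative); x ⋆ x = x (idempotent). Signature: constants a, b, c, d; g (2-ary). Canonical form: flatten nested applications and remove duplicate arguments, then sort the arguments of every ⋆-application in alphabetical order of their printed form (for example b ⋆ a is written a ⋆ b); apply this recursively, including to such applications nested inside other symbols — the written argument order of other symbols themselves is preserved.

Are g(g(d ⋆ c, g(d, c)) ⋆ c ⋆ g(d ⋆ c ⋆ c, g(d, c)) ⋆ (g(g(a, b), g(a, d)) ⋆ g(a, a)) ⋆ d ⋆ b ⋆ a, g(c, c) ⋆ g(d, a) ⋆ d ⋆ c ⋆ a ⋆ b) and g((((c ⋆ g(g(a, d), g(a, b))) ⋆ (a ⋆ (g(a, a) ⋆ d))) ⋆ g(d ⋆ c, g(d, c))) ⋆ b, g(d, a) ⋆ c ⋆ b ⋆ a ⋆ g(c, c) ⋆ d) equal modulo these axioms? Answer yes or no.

Answer: no — g(a ⋆ b ⋆ c ⋆ d ⋆ g(a, a) ⋆ g(c ⋆ d, g(d, c)) ⋆ g(g(a, b), g(a, d)), a ⋆ b ⋆ c ⋆ d ⋆ g(c, c) ⋆ g(d, a)) vs g(a ⋆ b ⋆ c ⋆ d ⋆ g(a, a) ⋆ g(c ⋆ d, g(d, c)) ⋆ g(g(a, d), g(a, b)), a ⋆ b ⋆ c ⋆ d ⋆ g(c, c) ⋆ g(d, a))

Derivation:
Left:  g(g(d ⋆ c, g(d, c)) ⋆ c ⋆ g(d ⋆ c ⋆ c, g(d, c)) ⋆ (g(g(a, b), g(a, d)) ⋆ g(a, a)) ⋆ d ⋆ b ⋆ a, g(c, c) ⋆ g(d, a) ⋆ d ⋆ c ⋆ a ⋆ b)
  Focus inside:  g(d ⋆ c, g(d, c)) ⋆ c ⋆ g(d ⋆ c ⋆ c, g(d, c)) ⋆ (g(g(a, b), g(a, d)) ⋆ g(a, a)) ⋆ d ⋆ b ⋆ a
  Un-nest:  g(d ⋆ c, g(d, c)) ⋆ c ⋆ g(d ⋆ c ⋆ c, g(d, c)) ⋆ g(g(a, b), g(a, d)) ⋆ g(a, a) ⋆ d ⋆ b ⋆ a
  Simplify inside:  g(d ⋆ c, g(d, c))  →  g(c ⋆ d, g(d, c))
  Inside:  g(d ⋆ c ⋆ c, g(d, c))  →  g(c ⋆ d, g(d, c))
  Deduplicate:  drop duplicate g(c ⋆ d, g(d, c))
  Order the arguments:  a ⋆ b ⋆ c ⋆ d ⋆ g(a, a) ⋆ g(c ⋆ d, g(d, c)) ⋆ g(g(a, b), g(a, d))
  Put back:  g(a ⋆ b ⋆ c ⋆ d ⋆ g(a, a) ⋆ g(c ⋆ d, g(d, c)) ⋆ g(g(a, b), g(a, d)), a ⋆ b ⋆ c ⋆ d ⋆ g(c, c) ⋆ g(d, a))
Right:  g((((c ⋆ g(g(a, d), g(a, b))) ⋆ (a ⋆ (g(a, a) ⋆ d))) ⋆ g(d ⋆ c, g(d, c))) ⋆ b, g(d, a) ⋆ c ⋆ b ⋆ a ⋆ g(c, c) ⋆ d)
  Focus inside:  (((c ⋆ g(g(a, d), g(a, b))) ⋆ (a ⋆ (g(a, a) ⋆ d))) ⋆ g(d ⋆ c, g(d, c))) ⋆ b
  Un-nest:  c ⋆ g(g(a, d), g(a, b)) ⋆ a ⋆ g(a, a) ⋆ d ⋆ g(d ⋆ c, g(d, c)) ⋆ b
  Canonicalize subterm:  g(d ⋆ c, g(d, c))  →  g(c ⋆ d, g(d, c))
  Sort arguments:  a ⋆ b ⋆ c ⋆ d ⋆ g(a, a) ⋆ g(c ⋆ d, g(d, c)) ⋆ g(g(a, d), g(a, b))
  Put back:  g(a ⋆ b ⋆ c ⋆ d ⋆ g(a, a) ⋆ g(c ⋆ d, g(d, c)) ⋆ g(g(a, d), g(a, b)), a ⋆ b ⋆ c ⋆ d ⋆ g(c, c) ⋆ g(d, a))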